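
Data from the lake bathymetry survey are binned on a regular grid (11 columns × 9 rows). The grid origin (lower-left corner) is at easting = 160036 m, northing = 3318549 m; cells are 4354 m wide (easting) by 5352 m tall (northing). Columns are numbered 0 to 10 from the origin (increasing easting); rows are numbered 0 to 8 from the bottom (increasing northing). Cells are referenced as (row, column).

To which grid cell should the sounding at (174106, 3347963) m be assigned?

Column index: ⌊(174106 − 160036) / 4354⌋ = ⌊3.232⌋ = 3
Row offset from origin: ⌊(3347963 − 3318549) / 5352⌋ = ⌊5.496⌋ = 5 → row 5

(5, 3)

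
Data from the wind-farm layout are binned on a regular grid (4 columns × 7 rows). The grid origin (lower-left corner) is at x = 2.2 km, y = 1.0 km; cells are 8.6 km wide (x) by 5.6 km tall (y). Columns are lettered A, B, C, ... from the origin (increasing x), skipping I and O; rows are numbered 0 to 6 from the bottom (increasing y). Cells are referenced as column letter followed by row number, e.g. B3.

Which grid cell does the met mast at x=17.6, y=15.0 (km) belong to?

Column index: ⌊(17.6 − 2.2) / 8.6⌋ = ⌊1.791⌋ = 1 → column B
Row offset from origin: ⌊(15.0 − 1.0) / 5.6⌋ = ⌊2.500⌋ = 2 → row 2

B2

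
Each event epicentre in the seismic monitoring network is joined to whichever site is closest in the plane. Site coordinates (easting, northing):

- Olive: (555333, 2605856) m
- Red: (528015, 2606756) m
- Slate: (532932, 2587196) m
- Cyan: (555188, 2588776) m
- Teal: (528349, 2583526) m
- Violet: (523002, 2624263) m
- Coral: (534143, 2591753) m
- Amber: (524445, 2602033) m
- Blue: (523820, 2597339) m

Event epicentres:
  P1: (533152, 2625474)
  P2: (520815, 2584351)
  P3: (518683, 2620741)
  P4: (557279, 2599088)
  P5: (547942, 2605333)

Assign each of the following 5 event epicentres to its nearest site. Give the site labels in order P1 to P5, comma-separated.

Violet, Teal, Violet, Olive, Olive

P1 → Violet (d²=104489021.00)
P2 → Teal (d²=57441781.00)
P3 → Violet (d²=31058245.00)
P4 → Olive (d²=49592740.00)
P5 → Olive (d²=54900410.00)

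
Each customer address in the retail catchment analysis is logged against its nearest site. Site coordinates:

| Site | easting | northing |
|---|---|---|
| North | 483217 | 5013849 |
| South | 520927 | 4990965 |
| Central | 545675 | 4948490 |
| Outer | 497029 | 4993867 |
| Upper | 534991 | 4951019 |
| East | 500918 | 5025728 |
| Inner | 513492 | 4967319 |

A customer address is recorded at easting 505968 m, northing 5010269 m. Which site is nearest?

East

Squared distances to each site:
North: 530424401.000; South: 596416097.000; Central: 5393290690.000; Outer: 348931325.000; Upper: 4352897029.000; East: 264483181.000; Inner: 1901313076.000.
Minimum at East.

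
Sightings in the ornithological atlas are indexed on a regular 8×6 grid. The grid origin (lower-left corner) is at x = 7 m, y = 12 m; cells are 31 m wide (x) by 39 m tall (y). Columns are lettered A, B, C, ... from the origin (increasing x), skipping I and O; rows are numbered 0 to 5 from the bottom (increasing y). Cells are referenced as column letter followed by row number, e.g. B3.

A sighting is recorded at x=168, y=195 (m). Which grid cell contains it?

Column index: ⌊(168 − 7) / 31⌋ = ⌊5.194⌋ = 5 → column F
Row offset from origin: ⌊(195 − 12) / 39⌋ = ⌊4.692⌋ = 4 → row 4

F4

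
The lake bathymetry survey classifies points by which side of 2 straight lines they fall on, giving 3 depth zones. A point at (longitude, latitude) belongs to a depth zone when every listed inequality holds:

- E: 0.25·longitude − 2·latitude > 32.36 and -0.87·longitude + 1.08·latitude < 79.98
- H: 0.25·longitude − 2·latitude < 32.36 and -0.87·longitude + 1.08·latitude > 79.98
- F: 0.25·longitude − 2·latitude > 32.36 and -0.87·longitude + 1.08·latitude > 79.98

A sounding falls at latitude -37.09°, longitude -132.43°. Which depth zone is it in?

E

0.25·-132.43 − 2·-37.09 = 41.073, which is > 32.36
-0.87·-132.43 + 1.08·-37.09 = 75.157, which is < 79.98
This sign pattern matches E.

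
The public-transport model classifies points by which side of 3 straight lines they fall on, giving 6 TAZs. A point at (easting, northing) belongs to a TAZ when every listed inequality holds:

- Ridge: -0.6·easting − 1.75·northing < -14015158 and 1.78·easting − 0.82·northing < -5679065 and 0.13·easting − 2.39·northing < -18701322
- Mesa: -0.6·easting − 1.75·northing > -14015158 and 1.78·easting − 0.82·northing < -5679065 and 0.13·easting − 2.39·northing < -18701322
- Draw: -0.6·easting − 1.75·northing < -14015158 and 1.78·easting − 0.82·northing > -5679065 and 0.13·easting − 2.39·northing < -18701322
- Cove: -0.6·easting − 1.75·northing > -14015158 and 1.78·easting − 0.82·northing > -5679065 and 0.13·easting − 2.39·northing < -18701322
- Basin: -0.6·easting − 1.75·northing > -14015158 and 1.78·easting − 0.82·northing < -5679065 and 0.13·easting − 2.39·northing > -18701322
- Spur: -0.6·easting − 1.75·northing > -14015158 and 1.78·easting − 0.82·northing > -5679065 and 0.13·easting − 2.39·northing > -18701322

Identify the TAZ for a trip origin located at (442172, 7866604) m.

-0.6·442172 − 1.75·7866604 = -14031860.200, which is < -14015158
1.78·442172 − 0.82·7866604 = -5663549.120, which is > -5679065
0.13·442172 − 2.39·7866604 = -18743701.200, which is < -18701322
This sign pattern matches Draw.

Draw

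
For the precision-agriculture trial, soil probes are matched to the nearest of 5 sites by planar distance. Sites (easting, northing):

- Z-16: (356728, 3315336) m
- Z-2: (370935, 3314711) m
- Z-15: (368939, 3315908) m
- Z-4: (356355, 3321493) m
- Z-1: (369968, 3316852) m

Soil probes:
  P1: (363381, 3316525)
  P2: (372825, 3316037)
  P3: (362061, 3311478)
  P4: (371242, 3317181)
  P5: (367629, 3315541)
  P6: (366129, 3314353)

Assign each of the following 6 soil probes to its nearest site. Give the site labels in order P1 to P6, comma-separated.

Z-15, Z-2, Z-16, Z-1, Z-15, Z-15

P1 → Z-15 (d²=31272053.00)
P2 → Z-2 (d²=5330376.00)
P3 → Z-16 (d²=43325053.00)
P4 → Z-1 (d²=1731317.00)
P5 → Z-15 (d²=1850789.00)
P6 → Z-15 (d²=10314125.00)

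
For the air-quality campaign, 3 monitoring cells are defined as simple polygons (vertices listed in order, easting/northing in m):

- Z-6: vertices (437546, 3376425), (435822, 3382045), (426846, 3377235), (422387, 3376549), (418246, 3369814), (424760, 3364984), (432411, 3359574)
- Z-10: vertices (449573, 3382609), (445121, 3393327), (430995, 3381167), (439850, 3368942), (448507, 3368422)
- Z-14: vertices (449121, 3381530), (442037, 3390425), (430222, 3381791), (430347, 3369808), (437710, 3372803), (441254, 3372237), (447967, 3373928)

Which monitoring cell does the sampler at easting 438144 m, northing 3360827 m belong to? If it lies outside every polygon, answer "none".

Cast a ray rightward from (438144, 3360827). For each polygon, the edges (by vertex number in listed order) whose endpoints lie on opposite sides of northing = 3360827, where each meets that height, and whether that is right or left of the point:
Z-6: 6–7 at easting≈430639.0 (left), 7–1 at easting≈432792.8 (left) → 0 crossings.
Z-10: no edge straddles that height → 0 crossings.
Z-14: no edge straddles that height → 0 crossings.
All counts are even, so the point lies outside every listed polygon.

none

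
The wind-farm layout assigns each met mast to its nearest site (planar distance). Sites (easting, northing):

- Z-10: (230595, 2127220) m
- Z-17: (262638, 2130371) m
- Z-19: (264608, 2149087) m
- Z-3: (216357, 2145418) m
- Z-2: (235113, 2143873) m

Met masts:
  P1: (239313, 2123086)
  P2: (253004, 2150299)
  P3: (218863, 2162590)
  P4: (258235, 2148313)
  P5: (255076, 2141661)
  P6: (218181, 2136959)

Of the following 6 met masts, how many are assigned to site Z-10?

P1 → Z-10
P2 → Z-19
P3 → Z-3
P4 → Z-19
P5 → Z-19
P6 → Z-3
1 of the 6 goes to Z-10.

1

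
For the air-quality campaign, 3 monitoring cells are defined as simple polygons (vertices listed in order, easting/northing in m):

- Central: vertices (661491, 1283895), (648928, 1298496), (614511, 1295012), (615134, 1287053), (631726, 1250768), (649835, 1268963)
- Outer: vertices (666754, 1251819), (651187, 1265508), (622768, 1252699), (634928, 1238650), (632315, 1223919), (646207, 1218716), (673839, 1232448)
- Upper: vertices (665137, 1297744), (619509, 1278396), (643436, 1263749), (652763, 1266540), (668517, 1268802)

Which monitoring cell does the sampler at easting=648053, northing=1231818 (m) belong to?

Cast a ray rightward from (648053, 1231818). For each polygon, the edges (by vertex number in listed order) whose endpoints lie on opposite sides of northing = 1231818, where each meets that height, and whether that is right or left of the point:
Central: no edge straddles that height → 0 crossings.
Outer: 4–5 at easting≈633716.1 (left), 6–7 at easting≈672571.3 (right) → 1 crossing.
Upper: no edge straddles that height → 0 crossings.
Only Outer has an odd count, so the point is inside Outer.

Outer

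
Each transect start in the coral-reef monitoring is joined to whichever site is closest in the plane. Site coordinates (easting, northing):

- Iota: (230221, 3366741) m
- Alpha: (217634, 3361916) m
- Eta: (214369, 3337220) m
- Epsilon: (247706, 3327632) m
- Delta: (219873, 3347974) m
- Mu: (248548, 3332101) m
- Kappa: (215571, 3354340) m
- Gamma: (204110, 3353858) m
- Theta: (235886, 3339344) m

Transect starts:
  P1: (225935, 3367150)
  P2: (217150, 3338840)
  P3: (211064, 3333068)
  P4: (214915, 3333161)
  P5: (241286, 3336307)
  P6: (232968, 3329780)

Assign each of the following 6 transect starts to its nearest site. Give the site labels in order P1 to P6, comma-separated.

P1 → Iota (d²=18537077.00)
P2 → Eta (d²=10358361.00)
P3 → Eta (d²=28162129.00)
P4 → Eta (d²=16773597.00)
P5 → Theta (d²=38383369.00)
P6 → Theta (d²=99984820.00)

Iota, Eta, Eta, Eta, Theta, Theta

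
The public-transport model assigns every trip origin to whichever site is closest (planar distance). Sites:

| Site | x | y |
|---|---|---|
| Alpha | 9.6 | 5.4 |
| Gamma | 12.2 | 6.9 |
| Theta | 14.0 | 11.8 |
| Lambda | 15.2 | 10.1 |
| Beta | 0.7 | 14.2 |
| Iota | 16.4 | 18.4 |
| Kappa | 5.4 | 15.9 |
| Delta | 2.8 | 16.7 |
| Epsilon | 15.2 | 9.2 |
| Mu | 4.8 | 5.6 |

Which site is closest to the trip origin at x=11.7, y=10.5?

Squared distances to each site:
Alpha: 30.420; Gamma: 13.210; Theta: 6.980; Lambda: 12.410; Beta: 134.690; Iota: 84.500; Kappa: 68.850; Delta: 117.650; Epsilon: 13.940; Mu: 71.620.
Minimum at Theta.

Theta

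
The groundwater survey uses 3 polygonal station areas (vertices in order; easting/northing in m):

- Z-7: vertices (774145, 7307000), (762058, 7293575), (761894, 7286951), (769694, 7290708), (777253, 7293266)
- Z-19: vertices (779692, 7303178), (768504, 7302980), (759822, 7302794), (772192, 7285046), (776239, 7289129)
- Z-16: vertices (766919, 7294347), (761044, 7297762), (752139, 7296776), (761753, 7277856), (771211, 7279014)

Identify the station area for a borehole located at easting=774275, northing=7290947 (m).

Cast a ray rightward from (774275, 7290947). For each polygon, the edges (by vertex number in listed order) whose endpoints lie on opposite sides of northing = 7290947, where each meets that height, and whether that is right or left of the point:
Z-7: 2–3 at easting≈761992.9 (left), 4–5 at easting≈770400.3 (left) → 0 crossings.
Z-19: 3–4 at easting≈768079.1 (left), 5–1 at easting≈776685.8 (right) → 1 crossing.
Z-16: 3–4 at easting≈755100.9 (left), 5–1 at easting≈767870.7 (left) → 0 crossings.
Only Z-19 has an odd count, so the point is inside Z-19.

Z-19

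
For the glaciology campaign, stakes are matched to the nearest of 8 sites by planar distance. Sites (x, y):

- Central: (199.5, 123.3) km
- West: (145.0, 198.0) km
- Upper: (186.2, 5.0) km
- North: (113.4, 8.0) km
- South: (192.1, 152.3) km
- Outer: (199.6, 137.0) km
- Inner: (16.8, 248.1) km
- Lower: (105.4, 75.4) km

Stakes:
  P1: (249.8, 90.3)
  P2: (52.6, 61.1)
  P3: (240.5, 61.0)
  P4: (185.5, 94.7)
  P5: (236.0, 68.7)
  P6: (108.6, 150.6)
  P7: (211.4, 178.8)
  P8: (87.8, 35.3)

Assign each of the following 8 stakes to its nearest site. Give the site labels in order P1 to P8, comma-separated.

Central, Lower, Central, Central, Central, West, South, North

P1 → Central (d²=3619.09)
P2 → Lower (d²=2992.33)
P3 → Central (d²=5562.29)
P4 → Central (d²=1013.96)
P5 → Central (d²=4313.41)
P6 → West (d²=3571.72)
P7 → South (d²=1074.74)
P8 → North (d²=1400.65)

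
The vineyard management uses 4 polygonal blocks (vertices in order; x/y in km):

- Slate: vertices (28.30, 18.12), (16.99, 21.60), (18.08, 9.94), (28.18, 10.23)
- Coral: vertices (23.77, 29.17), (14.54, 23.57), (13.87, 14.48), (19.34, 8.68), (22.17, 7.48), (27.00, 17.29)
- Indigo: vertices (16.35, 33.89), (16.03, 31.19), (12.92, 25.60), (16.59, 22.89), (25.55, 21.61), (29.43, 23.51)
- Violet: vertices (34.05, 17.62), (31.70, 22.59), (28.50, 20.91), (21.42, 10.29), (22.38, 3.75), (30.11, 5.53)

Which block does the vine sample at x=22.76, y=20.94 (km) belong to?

Cast a ray rightward from (22.76, 20.94). For each polygon, the edges (by vertex number in listed order) whose endpoints lie on opposite sides of y = 20.94, where each meets that height, and whether that is right or left of the point:
Slate: 1–2 at x≈19.135 (left), 2–3 at x≈17.052 (left) → 0 crossings.
Coral: 2–3 at x≈14.346 (left), 6–1 at x≈26.008 (right) → 1 crossing.
Indigo: no edge straddles that height → 0 crossings.
Violet: 1–2 at x≈32.480 (right), 2–3 at x≈28.557 (right) → 2 crossings.
Only Coral has an odd count, so the point is inside Coral.

Coral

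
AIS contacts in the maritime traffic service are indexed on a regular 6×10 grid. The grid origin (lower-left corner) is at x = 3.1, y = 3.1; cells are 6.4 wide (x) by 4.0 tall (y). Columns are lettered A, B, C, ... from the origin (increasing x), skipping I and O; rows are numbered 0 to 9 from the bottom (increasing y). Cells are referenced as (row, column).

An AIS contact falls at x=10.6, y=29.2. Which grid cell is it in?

Column index: ⌊(10.6 − 3.1) / 6.4⌋ = ⌊1.172⌋ = 1 → column B
Row offset from origin: ⌊(29.2 − 3.1) / 4.0⌋ = ⌊6.525⌋ = 6 → row 6

(6, B)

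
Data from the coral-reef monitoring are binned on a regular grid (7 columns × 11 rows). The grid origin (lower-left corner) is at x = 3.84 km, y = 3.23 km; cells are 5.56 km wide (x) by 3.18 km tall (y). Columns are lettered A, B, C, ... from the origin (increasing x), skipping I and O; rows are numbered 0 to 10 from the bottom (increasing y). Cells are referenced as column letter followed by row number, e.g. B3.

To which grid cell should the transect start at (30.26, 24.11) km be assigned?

E6

Column index: ⌊(30.26 − 3.84) / 5.56⌋ = ⌊4.752⌋ = 4 → column E
Row offset from origin: ⌊(24.11 − 3.23) / 3.18⌋ = ⌊6.566⌋ = 6 → row 6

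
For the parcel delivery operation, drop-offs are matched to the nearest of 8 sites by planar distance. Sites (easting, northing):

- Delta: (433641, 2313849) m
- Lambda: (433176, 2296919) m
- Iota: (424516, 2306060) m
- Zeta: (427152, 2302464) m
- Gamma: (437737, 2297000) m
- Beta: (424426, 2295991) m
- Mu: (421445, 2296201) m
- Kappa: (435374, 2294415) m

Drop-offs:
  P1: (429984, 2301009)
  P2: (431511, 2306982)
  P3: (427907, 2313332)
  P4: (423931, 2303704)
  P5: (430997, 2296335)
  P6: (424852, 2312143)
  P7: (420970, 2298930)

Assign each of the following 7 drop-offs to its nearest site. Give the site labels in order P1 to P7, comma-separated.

P1 → Zeta (d²=10137249.00)
P2 → Zeta (d²=39413205.00)
P3 → Delta (d²=33146045.00)
P4 → Iota (d²=5892961.00)
P5 → Lambda (d²=5089097.00)
P6 → Iota (d²=37115785.00)
P7 → Mu (d²=7673066.00)

Zeta, Zeta, Delta, Iota, Lambda, Iota, Mu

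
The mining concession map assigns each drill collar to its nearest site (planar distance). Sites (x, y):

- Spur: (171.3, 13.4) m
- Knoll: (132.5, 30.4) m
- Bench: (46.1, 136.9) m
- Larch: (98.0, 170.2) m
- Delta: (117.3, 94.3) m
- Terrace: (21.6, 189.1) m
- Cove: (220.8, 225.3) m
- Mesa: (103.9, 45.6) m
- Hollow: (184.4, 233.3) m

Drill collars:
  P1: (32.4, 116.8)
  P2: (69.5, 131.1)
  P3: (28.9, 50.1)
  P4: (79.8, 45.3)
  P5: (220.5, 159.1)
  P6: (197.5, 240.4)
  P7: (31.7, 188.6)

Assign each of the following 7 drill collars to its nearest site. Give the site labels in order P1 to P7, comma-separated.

Bench, Bench, Mesa, Mesa, Cove, Hollow, Terrace

P1 → Bench (d²=591.70)
P2 → Bench (d²=581.20)
P3 → Mesa (d²=5645.25)
P4 → Mesa (d²=580.90)
P5 → Cove (d²=4382.53)
P6 → Hollow (d²=222.02)
P7 → Terrace (d²=102.26)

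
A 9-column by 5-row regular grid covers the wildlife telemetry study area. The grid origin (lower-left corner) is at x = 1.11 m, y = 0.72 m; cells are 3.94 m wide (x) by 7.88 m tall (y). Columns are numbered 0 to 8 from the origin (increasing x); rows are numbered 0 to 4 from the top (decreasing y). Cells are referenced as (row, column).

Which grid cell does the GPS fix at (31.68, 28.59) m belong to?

Column index: ⌊(31.68 − 1.11) / 3.94⌋ = ⌊7.759⌋ = 7
Row offset from origin: ⌊(28.59 − 0.72) / 7.88⌋ = ⌊3.537⌋ = 3 → row 1 (counted from top)

(1, 7)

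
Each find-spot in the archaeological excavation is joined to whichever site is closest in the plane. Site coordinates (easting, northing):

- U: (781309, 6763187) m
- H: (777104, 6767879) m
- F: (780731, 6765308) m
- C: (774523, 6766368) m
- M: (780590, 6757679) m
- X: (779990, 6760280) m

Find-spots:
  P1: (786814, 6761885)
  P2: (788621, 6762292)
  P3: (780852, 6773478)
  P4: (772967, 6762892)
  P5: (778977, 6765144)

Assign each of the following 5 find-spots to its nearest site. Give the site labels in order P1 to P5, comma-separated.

P1 → U (d²=32000229.00)
P2 → U (d²=54266369.00)
P3 → H (d²=45396305.00)
P4 → C (d²=14503712.00)
P5 → F (d²=3103412.00)

U, U, H, C, F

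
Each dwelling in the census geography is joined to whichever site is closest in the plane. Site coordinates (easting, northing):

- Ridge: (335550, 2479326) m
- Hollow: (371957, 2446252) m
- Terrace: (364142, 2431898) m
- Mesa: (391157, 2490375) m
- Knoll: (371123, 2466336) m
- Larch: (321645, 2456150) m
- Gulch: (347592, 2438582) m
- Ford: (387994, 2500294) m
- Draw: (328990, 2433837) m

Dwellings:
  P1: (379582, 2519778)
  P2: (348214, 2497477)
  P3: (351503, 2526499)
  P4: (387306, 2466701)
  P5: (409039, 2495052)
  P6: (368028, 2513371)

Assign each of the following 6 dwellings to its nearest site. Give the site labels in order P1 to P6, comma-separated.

P1 → Ford (d²=450388000.00)
P2 → Ridge (d²=489835697.00)
P3 → Ford (d²=2018295106.00)
P4 → Knoll (d²=262022714.00)
P5 → Mesa (d²=341640253.00)
P6 → Ford (d²=569649085.00)

Ford, Ridge, Ford, Knoll, Mesa, Ford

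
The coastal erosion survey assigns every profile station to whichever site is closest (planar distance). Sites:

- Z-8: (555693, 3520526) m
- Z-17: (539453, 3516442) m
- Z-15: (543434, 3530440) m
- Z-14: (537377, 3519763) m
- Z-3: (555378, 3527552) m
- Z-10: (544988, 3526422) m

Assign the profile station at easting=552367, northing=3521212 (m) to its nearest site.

Squared distances to each site:
Z-8: 11532872.000; Z-17: 189524296.000; Z-15: 164954473.000; Z-14: 226799701.000; Z-3: 49261721.000; Z-10: 81593741.000.
Minimum at Z-8.

Z-8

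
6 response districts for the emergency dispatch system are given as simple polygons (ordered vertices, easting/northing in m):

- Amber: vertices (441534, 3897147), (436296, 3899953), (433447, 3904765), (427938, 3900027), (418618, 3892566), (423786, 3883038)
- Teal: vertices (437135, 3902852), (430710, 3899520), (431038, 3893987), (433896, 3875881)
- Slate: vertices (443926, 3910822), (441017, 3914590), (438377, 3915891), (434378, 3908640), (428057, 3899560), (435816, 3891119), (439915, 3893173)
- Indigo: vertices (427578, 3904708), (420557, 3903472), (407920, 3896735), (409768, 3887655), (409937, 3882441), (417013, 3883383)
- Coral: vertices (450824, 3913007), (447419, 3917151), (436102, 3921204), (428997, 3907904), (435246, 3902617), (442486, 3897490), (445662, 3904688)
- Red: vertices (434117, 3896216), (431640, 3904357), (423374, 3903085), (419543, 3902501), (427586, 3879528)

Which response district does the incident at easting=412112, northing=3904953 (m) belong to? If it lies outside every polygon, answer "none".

none

Cast a ray rightward from (412112, 3904953). For each polygon, the edges (by vertex number in listed order) whose endpoints lie on opposite sides of northing = 3904953, where each meets that height, and whether that is right or left of the point:
Amber: no edge straddles that height → 0 crossings.
Teal: no edge straddles that height → 0 crossings.
Slate: 4–5 at easting≈431811.3 (right), 7–1 at easting≈442592.2 (right) → 2 crossings.
Indigo: no edge straddles that height → 0 crossings.
Coral: 4–5 at easting≈432485.0 (right), 7–1 at easting≈445826.4 (right) → 2 crossings.
Red: no edge straddles that height → 0 crossings.
All counts are even, so the point lies outside every listed polygon.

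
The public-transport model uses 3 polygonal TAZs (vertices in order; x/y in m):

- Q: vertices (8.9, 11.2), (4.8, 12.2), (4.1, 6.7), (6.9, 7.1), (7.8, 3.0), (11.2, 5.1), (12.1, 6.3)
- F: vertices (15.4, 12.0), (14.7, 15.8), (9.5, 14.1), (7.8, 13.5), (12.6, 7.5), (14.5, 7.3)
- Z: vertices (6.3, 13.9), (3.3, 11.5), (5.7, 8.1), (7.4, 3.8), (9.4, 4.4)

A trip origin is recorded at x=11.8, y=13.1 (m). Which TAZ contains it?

Cast a ray rightward from (11.8, 13.1). For each polygon, the edges (by vertex number in listed order) whose endpoints lie on opposite sides of y = 13.1, where each meets that height, and whether that is right or left of the point:
Q: no edge straddles that height → 0 crossings.
F: 1–2 at x≈15.20 (right), 4–5 at x≈8.12 (left) → 1 crossing.
Z: 1–2 at x≈5.30 (left), 5–1 at x≈6.56 (left) → 0 crossings.
Only F has an odd count, so the point is inside F.

F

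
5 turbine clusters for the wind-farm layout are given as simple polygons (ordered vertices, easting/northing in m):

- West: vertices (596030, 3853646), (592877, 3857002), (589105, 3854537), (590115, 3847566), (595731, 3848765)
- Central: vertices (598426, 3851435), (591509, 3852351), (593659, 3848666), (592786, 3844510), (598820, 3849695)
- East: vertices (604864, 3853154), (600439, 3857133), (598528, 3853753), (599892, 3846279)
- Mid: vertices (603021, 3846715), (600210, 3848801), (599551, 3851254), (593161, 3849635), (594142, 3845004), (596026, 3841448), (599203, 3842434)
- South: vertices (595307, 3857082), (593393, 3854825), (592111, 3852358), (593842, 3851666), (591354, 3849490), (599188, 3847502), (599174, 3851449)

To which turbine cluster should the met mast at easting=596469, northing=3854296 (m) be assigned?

South

Cast a ray rightward from (596469, 3854296). For each polygon, the edges (by vertex number in listed order) whose endpoints lie on opposite sides of northing = 3854296, where each meets that height, and whether that is right or left of the point:
West: 1–2 at easting≈595419.3 (left), 3–4 at easting≈589139.9 (left) → 0 crossings.
Central: no edge straddles that height → 0 crossings.
East: 1–2 at easting≈603594.0 (right), 2–3 at easting≈598835.0 (right) → 2 crossings.
Mid: no edge straddles that height → 0 crossings.
South: 2–3 at easting≈593118.1 (left), 7–1 at easting≈597219.6 (right) → 1 crossing.
Only South has an odd count, so the point is inside South.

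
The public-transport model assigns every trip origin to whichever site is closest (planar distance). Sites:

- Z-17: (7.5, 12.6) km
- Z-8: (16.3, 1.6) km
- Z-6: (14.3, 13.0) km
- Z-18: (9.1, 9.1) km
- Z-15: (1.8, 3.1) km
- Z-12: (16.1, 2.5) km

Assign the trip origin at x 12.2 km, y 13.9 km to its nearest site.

Squared distances to each site:
Z-17: 23.780; Z-8: 168.100; Z-6: 5.220; Z-18: 32.650; Z-15: 224.800; Z-12: 145.170.
Minimum at Z-6.

Z-6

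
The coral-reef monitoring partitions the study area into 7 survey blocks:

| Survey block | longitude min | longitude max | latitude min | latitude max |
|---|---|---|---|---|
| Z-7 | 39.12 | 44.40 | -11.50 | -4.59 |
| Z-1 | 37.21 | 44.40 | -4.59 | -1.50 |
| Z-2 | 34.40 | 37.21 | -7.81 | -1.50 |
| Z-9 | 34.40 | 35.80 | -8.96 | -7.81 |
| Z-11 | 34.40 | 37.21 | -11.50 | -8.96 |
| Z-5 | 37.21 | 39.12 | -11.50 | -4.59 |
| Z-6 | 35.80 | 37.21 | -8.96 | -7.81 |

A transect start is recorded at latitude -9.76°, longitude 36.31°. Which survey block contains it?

Z-11

The point has longitude = 36.31 and latitude = -9.76.
Only Z-11 satisfies 34.40 ≤ longitude ≤ 37.21 and -11.50 ≤ latitude ≤ -8.96.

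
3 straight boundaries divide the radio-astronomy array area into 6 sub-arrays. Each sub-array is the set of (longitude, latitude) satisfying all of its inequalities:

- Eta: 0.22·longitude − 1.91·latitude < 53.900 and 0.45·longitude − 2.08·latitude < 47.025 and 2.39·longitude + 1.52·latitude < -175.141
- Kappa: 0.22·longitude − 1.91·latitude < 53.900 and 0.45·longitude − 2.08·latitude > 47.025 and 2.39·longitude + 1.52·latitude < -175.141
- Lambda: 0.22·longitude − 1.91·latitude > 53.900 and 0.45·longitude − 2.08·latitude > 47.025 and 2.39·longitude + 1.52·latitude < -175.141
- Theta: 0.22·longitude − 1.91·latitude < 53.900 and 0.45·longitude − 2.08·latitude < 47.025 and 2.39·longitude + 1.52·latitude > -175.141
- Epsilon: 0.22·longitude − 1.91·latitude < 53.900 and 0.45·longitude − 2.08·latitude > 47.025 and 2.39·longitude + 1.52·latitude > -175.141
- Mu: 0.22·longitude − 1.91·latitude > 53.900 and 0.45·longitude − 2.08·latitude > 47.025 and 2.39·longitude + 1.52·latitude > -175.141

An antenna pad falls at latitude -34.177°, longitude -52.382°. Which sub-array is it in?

Kappa

0.22·-52.382 − 1.91·-34.177 = 53.754, which is < 53.900
0.45·-52.382 − 2.08·-34.177 = 47.516, which is > 47.025
2.39·-52.382 + 1.52·-34.177 = -177.142, which is < -175.141
This sign pattern matches Kappa.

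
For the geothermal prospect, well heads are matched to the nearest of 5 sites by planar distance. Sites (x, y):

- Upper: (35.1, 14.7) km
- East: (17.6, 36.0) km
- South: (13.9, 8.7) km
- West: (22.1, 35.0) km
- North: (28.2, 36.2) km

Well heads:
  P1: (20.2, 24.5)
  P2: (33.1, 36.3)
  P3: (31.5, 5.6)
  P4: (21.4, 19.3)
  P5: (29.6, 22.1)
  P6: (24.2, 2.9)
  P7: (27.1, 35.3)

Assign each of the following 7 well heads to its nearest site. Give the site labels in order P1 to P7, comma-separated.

P1 → West (d²=113.86)
P2 → North (d²=24.02)
P3 → Upper (d²=95.77)
P4 → South (d²=168.61)
P5 → Upper (d²=85.01)
P6 → South (d²=139.73)
P7 → North (d²=2.02)

West, North, Upper, South, Upper, South, North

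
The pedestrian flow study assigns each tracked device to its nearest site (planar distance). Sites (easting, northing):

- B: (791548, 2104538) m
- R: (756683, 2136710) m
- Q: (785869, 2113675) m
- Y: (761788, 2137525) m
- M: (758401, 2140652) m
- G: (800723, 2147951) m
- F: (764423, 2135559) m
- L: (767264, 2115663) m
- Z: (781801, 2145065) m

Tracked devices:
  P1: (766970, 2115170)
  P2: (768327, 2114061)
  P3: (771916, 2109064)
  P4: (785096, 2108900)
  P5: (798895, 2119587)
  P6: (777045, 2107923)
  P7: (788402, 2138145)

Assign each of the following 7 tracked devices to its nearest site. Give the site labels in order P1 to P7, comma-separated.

L, L, L, Q, Q, Q, Z

P1 → L (d²=329485.00)
P2 → L (d²=3696373.00)
P3 → L (d²=65187905.00)
P4 → Q (d²=23398154.00)
P5 → Q (d²=204628420.00)
P6 → Q (d²=110948480.00)
P7 → Z (d²=91459601.00)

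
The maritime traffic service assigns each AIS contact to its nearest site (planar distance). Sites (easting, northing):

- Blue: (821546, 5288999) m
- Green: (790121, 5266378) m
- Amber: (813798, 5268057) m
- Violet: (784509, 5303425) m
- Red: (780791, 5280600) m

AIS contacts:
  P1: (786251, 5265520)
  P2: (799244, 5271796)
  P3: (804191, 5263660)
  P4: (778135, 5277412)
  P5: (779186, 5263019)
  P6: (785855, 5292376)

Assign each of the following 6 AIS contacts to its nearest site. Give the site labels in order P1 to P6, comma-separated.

Green, Green, Amber, Red, Green, Violet

P1 → Green (d²=15713064.00)
P2 → Green (d²=112583853.00)
P3 → Amber (d²=111628058.00)
P4 → Red (d²=17217680.00)
P5 → Green (d²=130857106.00)
P6 → Violet (d²=123892117.00)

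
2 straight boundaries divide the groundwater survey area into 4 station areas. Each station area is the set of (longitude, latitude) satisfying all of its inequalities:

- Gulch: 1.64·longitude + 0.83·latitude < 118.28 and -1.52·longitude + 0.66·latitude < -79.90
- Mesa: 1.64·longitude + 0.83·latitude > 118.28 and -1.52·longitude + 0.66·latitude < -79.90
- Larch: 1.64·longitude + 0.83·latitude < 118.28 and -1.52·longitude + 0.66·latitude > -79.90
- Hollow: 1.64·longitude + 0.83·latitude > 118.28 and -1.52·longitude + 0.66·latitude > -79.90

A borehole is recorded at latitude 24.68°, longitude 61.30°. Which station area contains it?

1.64·61.30 + 0.83·24.68 = 121.016, which is > 118.28
-1.52·61.30 + 0.66·24.68 = -76.887, which is > -79.90
This sign pattern matches Hollow.

Hollow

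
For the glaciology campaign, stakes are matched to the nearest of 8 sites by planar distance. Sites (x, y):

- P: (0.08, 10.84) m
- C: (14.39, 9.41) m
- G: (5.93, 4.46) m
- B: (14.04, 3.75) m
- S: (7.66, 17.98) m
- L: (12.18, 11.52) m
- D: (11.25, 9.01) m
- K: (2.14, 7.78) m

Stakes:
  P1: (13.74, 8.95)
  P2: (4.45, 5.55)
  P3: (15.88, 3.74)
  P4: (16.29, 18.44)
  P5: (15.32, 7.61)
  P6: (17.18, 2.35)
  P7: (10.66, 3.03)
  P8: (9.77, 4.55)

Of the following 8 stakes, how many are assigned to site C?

2

P1 → C
P2 → G
P3 → B
P4 → L
P5 → C
P6 → B
P7 → B
P8 → G
2 of the 8 go to C.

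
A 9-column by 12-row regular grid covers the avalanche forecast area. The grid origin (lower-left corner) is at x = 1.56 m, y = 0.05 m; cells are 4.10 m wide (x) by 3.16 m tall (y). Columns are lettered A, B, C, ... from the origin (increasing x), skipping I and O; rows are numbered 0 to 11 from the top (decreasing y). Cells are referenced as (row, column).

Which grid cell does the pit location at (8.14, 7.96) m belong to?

(9, B)

Column index: ⌊(8.14 − 1.56) / 4.10⌋ = ⌊1.605⌋ = 1 → column B
Row offset from origin: ⌊(7.96 − 0.05) / 3.16⌋ = ⌊2.503⌋ = 2 → row 9 (counted from top)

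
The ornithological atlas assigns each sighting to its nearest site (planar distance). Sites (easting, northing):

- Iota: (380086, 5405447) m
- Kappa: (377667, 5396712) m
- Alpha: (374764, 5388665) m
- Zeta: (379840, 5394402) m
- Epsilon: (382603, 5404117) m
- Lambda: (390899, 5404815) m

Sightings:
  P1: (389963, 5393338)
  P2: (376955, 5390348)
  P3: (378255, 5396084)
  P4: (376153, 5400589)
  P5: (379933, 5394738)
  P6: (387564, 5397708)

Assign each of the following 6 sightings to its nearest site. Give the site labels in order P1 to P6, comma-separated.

Zeta, Alpha, Kappa, Kappa, Zeta, Lambda

P1 → Zeta (d²=103607225.00)
P2 → Alpha (d²=7632970.00)
P3 → Kappa (d²=740128.00)
P4 → Kappa (d²=17323325.00)
P5 → Zeta (d²=121545.00)
P6 → Lambda (d²=61631674.00)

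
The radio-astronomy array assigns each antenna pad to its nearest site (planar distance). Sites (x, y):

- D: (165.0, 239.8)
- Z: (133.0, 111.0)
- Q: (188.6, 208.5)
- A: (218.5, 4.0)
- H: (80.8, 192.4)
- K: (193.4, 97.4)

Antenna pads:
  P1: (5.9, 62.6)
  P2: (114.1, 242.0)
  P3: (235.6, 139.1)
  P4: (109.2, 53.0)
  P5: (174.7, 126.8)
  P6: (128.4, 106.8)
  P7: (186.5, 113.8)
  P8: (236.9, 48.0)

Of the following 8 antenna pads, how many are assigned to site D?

1

P1 → Z
P2 → D
P3 → K
P4 → Z
P5 → K
P6 → Z
P7 → K
P8 → A
1 of the 8 goes to D.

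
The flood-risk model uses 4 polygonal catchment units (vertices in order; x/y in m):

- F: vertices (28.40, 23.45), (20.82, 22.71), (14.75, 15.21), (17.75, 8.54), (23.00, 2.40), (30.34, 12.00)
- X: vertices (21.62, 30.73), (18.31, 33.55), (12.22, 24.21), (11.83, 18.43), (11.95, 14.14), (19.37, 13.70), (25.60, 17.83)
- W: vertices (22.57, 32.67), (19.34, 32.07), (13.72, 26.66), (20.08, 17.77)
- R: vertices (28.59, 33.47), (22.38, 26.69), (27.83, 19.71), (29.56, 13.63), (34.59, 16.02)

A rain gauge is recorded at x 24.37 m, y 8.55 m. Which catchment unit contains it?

Cast a ray rightward from (24.37, 8.55). For each polygon, the edges (by vertex number in listed order) whose endpoints lie on opposite sides of y = 8.55, where each meets that height, and whether that is right or left of the point:
F: 3–4 at x≈17.746 (left), 5–6 at x≈27.702 (right) → 1 crossing.
X: no edge straddles that height → 0 crossings.
W: no edge straddles that height → 0 crossings.
R: no edge straddles that height → 0 crossings.
Only F has an odd count, so the point is inside F.

F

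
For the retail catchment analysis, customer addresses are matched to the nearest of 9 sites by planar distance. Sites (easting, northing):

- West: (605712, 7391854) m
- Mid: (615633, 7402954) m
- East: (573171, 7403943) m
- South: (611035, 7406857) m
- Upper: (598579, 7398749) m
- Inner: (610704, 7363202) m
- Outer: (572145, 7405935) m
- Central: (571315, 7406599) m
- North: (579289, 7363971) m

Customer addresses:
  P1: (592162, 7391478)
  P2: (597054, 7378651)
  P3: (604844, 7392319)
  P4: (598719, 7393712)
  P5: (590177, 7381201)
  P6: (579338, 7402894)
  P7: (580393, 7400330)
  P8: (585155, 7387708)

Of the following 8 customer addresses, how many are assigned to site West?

P1 → Upper
P2 → West
P3 → West
P4 → Upper
P5 → West
P6 → East
P7 → East
P8 → Upper
3 of the 8 go to West.

3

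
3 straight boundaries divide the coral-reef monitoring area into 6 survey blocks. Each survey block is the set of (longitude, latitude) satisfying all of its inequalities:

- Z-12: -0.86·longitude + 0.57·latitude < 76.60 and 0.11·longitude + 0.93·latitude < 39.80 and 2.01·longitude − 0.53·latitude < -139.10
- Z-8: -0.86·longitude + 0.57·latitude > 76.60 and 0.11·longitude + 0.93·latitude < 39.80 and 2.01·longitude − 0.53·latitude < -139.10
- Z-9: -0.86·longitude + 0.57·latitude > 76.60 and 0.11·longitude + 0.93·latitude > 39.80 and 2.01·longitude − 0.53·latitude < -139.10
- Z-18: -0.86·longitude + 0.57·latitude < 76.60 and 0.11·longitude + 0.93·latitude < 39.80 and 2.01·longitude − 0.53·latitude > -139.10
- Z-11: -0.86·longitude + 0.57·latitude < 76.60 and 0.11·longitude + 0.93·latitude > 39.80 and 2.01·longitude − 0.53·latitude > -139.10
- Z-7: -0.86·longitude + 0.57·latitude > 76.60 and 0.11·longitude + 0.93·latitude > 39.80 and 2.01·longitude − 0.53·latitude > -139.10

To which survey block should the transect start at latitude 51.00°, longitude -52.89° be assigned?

-0.86·-52.89 + 0.57·51.00 = 74.555, which is < 76.60
0.11·-52.89 + 0.93·51.00 = 41.612, which is > 39.80
2.01·-52.89 − 0.53·51.00 = -133.339, which is > -139.10
This sign pattern matches Z-11.

Z-11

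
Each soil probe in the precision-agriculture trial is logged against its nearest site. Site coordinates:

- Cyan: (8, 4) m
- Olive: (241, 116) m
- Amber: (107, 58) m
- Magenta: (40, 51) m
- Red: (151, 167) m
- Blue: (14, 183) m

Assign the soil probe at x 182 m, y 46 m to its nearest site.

Squared distances to each site:
Cyan: 32040.000; Olive: 8381.000; Amber: 5769.000; Magenta: 20189.000; Red: 15602.000; Blue: 46993.000.
Minimum at Amber.

Amber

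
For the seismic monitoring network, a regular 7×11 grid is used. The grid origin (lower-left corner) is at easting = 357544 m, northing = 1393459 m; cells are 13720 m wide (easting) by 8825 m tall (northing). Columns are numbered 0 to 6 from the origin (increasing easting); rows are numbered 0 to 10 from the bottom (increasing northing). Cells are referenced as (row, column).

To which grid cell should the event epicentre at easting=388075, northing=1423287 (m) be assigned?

Column index: ⌊(388075 − 357544) / 13720⌋ = ⌊2.225⌋ = 2
Row offset from origin: ⌊(1423287 − 1393459) / 8825⌋ = ⌊3.380⌋ = 3 → row 3

(3, 2)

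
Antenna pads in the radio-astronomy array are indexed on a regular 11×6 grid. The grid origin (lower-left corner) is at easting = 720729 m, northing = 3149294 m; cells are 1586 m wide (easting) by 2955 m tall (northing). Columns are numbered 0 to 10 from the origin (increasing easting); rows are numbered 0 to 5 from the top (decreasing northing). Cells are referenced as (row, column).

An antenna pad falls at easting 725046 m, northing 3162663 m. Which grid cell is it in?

(1, 2)

Column index: ⌊(725046 − 720729) / 1586⌋ = ⌊2.722⌋ = 2
Row offset from origin: ⌊(3162663 − 3149294) / 2955⌋ = ⌊4.524⌋ = 4 → row 1 (counted from top)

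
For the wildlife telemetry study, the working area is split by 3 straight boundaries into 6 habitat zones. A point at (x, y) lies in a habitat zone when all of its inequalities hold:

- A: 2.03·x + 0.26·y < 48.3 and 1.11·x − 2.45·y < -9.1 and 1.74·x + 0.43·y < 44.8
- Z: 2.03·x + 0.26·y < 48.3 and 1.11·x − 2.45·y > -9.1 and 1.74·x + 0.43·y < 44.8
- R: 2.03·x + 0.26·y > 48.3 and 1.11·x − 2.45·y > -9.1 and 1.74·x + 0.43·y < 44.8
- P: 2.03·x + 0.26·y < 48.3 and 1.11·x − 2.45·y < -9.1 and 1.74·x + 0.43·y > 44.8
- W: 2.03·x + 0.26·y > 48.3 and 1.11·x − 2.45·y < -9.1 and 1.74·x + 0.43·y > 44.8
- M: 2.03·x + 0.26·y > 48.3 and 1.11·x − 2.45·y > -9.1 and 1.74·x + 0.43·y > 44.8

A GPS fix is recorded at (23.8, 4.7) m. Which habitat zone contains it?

R

2.03·23.8 + 0.26·4.7 = 49.536, which is > 48.3
1.11·23.8 − 2.45·4.7 = 14.903, which is > -9.1
1.74·23.8 + 0.43·4.7 = 43.433, which is < 44.8
This sign pattern matches R.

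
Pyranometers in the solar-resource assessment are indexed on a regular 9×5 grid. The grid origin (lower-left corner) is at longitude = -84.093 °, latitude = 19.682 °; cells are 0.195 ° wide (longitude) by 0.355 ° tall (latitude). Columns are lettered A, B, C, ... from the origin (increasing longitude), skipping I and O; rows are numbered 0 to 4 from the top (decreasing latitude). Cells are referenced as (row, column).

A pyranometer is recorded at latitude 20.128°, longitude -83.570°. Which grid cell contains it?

Column index: ⌊(-83.570 − -84.093) / 0.195⌋ = ⌊2.682⌋ = 2 → column C
Row offset from origin: ⌊(20.128 − 19.682) / 0.355⌋ = ⌊1.256⌋ = 1 → row 3 (counted from top)

(3, C)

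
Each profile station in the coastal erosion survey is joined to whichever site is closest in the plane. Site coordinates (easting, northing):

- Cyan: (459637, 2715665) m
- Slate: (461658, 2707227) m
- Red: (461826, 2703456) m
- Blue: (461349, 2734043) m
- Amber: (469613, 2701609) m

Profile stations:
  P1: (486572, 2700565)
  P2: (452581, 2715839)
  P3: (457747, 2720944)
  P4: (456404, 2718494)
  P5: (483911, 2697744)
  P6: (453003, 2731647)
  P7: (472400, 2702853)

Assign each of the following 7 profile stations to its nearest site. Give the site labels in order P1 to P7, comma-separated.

P1 → Amber (d²=288697617.00)
P2 → Cyan (d²=49817412.00)
P3 → Cyan (d²=31439941.00)
P4 → Cyan (d²=18455530.00)
P5 → Amber (d²=219371029.00)
P6 → Blue (d²=75396532.00)
P7 → Amber (d²=9314905.00)

Amber, Cyan, Cyan, Cyan, Amber, Blue, Amber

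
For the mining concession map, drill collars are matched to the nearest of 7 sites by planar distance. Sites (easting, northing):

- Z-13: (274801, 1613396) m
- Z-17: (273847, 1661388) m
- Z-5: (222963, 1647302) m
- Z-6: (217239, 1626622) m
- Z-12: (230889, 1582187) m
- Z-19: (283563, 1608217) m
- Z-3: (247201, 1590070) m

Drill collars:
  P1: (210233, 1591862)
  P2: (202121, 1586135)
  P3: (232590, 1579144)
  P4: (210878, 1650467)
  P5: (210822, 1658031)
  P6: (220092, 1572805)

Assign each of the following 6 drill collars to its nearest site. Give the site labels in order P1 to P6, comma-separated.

Z-12, Z-12, Z-12, Z-5, Z-5, Z-12

P1 → Z-12 (d²=520275961.00)
P2 → Z-12 (d²=843184528.00)
P3 → Z-12 (d²=12153250.00)
P4 → Z-5 (d²=156064450.00)
P5 → Z-5 (d²=262515322.00)
P6 → Z-12 (d²=204597133.00)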